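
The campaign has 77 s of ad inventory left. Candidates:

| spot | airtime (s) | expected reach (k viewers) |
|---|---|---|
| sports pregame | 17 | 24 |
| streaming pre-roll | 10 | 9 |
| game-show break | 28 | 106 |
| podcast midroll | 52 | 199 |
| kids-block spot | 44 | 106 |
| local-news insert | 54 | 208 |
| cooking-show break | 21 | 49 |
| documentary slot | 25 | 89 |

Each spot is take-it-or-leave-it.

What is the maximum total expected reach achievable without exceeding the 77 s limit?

Taking the top-ratio spots first gives local-news insert + cooking-show break for 257 (75 s).
Dropping local-news insert and cooking-show break frees 75 s; slotting in podcast midroll + documentary slot (77 s) lifts the total to 288 at 77 s.
Nothing else within 77 s beats 288.

288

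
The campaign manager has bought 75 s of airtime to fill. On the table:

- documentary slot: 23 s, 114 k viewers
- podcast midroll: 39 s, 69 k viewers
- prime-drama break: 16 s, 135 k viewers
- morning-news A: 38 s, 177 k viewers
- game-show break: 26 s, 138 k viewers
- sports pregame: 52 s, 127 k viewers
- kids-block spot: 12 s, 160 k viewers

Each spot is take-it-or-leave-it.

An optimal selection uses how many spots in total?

3

Best achievable expected reach is 472.
For example prime-drama break + morning-news A + kids-block spot achieves it, using 66 s.
Any selection reaching 472 contains exactly 3 spots.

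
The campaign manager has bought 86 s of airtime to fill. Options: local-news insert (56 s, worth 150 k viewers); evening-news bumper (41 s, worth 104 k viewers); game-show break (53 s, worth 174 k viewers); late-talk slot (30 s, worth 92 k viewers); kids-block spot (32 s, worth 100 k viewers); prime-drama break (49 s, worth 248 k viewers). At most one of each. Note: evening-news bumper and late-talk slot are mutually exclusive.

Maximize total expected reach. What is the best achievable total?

348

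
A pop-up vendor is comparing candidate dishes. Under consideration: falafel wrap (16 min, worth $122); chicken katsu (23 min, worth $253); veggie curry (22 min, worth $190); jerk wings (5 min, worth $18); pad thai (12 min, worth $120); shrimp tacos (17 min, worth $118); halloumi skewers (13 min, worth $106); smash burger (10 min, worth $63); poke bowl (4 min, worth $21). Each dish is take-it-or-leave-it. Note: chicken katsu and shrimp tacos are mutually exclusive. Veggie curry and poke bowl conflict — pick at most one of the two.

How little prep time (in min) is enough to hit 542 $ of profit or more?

Need the lightest bundle worth ≥ 542.
chicken katsu + veggie curry + pad thai: 563 profit at 57 min.
Any bundle with less than 57 min falls short of 542.

57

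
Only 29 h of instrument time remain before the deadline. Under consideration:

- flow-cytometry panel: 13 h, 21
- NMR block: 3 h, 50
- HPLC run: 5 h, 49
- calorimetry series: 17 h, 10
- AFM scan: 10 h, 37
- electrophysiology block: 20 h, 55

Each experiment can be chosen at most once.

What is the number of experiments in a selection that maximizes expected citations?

3

Best achievable expected citations is 154.
For example NMR block + HPLC run + electrophysiology block achieves it, using 28 h.
Any selection reaching 154 contains exactly 3 experiments.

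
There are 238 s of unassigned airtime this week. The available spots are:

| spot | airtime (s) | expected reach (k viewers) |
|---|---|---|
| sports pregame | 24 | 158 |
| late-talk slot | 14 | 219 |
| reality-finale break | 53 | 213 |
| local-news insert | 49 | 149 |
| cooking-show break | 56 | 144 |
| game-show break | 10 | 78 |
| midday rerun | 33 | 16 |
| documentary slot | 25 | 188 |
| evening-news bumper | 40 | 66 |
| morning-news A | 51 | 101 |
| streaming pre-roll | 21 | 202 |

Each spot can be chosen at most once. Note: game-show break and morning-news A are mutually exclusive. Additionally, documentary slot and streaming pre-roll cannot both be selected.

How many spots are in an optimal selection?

Best achievable expected reach is 1163.
One optimal bundle: sports pregame + late-talk slot + reality-finale break + local-news insert + cooking-show break + game-show break + streaming pre-roll (227 s).
Any selection reaching 1163 contains exactly 7 spots.

7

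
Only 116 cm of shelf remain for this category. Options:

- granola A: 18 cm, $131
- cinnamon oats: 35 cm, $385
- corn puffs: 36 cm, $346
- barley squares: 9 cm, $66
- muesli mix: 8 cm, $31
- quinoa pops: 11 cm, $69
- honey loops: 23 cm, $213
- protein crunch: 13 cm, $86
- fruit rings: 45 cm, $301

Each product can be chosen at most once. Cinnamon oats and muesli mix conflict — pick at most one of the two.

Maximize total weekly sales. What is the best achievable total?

By weekly sales per cm: cinnamon oats 11.00, corn puffs 9.61, honey loops 9.26 lead.
Cinnamon oats + corn puffs + barley squares + honey loops + protein crunch uses 116 of the 116 cm and totals 1096.
No other feasible combination exceeds 1096.

1096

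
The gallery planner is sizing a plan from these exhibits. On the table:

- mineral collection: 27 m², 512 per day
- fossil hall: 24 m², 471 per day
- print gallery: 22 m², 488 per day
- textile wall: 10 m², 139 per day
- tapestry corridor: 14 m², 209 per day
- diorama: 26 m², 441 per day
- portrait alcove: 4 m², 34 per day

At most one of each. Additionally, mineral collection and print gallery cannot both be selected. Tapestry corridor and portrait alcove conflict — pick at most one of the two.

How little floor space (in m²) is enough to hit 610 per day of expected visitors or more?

Look for the lowest-floor combination reaching 610.
Taking print gallery + textile wall gives 627 (≥ 610) for 32 m².
No combination under 32 m² hits 610.

32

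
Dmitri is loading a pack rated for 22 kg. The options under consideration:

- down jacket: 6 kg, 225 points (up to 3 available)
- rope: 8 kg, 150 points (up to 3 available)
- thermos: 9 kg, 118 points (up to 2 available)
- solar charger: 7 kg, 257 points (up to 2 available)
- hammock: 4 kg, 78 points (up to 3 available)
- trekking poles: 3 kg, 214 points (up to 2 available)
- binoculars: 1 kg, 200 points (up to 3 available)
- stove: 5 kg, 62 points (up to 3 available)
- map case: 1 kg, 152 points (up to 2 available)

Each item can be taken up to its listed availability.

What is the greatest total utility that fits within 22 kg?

The ratio heuristic lands on down jacket + hammock + 2×trekking poles + 3×binoculars + 2×map case (1635) but leaves 1 kg idle.
Replace down jacket with solar charger: the trade gains 32 net, giving 1667 at 22 kg.
That's the maximum — no swap from here does better than 1667.

1667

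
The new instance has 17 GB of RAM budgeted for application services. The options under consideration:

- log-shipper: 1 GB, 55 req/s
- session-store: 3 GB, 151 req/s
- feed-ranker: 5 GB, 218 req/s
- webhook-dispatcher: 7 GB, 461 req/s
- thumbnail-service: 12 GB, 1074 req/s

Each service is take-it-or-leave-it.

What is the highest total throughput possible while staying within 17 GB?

1292

A density-first pass picks log-shipper + session-store + thumbnail-service — 1280 at 16 GB.
Replace log-shipper and session-store with feed-ranker: the trade gains 12 net, giving 1292 at 17 GB.
Next best is log-shipper + session-store + thumbnail-service at 1280 (16 GB) — short by 12.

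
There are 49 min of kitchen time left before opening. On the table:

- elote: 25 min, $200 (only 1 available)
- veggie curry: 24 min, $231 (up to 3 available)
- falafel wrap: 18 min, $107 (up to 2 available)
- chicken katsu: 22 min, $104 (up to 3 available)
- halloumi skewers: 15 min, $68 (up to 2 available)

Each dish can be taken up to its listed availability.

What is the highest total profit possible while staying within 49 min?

Taking 2×veggie curry: 48 min used, 462 in profit.
No other feasible combination exceeds 462.

462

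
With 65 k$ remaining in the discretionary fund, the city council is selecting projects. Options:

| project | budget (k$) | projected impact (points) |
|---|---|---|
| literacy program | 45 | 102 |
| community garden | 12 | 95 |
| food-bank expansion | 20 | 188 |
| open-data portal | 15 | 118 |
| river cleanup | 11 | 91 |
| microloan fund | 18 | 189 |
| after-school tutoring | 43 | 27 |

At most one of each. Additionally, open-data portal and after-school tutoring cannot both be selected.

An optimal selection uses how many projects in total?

Best achievable projected impact is 590.
For example community garden + food-bank expansion + open-data portal + microloan fund achieves it, using 65 k$.
All optima have 4 projects.

4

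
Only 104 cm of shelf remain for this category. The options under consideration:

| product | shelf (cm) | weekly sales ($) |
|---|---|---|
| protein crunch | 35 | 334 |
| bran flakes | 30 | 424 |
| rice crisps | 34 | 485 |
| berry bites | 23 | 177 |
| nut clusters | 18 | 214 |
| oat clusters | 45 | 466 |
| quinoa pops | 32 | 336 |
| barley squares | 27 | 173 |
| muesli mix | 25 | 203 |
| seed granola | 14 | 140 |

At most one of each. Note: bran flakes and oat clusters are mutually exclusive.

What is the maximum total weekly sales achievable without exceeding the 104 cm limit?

1263

Density check — rice crisps 14.26, bran flakes 14.13, nut clusters 11.89, quinoa pops 10.50 are the best per cm.
Best packing: bran flakes + rice crisps + nut clusters + seed granola — 96 cm, 1263 total.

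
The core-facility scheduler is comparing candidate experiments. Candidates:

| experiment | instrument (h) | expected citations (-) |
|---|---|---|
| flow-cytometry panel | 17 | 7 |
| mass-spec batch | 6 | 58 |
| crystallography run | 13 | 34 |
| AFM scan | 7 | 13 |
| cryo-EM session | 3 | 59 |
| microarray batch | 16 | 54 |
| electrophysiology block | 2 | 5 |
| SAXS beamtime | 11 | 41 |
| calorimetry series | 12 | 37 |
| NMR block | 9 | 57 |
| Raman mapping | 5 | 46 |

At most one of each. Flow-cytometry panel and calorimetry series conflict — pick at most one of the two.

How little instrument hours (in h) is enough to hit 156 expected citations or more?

14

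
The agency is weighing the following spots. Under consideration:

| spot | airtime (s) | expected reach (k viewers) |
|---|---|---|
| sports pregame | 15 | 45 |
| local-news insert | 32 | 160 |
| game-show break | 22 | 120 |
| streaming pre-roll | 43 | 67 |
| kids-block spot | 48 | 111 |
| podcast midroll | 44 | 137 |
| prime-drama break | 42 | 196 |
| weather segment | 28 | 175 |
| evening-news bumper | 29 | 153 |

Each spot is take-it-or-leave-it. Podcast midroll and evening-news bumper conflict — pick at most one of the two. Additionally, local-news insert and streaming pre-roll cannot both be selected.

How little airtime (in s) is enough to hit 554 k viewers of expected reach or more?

Look for the lowest-airtime combination reaching 554.
local-news insert + game-show break + weather segment + evening-news bumper reaches 608 using 111 s.
Any bundle with less than 111 s falls short of 554.

111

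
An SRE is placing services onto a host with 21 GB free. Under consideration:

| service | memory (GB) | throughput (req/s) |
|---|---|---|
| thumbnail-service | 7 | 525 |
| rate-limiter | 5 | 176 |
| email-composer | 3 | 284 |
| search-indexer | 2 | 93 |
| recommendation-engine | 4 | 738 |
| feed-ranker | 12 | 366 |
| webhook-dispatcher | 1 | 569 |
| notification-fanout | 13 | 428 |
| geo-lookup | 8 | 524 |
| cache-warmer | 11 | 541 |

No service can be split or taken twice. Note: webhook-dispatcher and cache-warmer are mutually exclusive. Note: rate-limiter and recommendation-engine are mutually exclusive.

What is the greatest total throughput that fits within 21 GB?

2356

A density-first pass picks thumbnail-service + email-composer + search-indexer + recommendation-engine + webhook-dispatcher — 2209 at 17 GB.
Dropping email-composer and search-indexer frees 5 GB; slotting in geo-lookup (8 GB) lifts the total to 2356 at 20 GB.
No other feasible combination exceeds 2356.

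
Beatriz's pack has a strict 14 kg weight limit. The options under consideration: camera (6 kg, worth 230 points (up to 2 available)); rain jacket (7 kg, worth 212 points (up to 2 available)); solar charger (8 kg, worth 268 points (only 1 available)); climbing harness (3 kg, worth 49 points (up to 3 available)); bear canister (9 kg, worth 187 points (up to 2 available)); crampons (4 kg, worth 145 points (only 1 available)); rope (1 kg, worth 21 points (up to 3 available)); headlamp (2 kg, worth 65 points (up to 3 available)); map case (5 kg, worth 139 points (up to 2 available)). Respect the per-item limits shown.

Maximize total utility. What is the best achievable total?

525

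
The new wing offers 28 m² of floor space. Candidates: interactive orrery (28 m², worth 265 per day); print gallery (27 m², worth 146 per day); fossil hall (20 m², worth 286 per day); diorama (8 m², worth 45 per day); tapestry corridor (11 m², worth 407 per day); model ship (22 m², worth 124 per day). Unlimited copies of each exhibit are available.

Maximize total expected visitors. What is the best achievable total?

814

Ranking by ratio (expected visitors/m²): tapestry corridor 37.00, fossil hall 14.30, interactive orrery 9.46.
Best packing: 2×tapestry corridor — 22 m², 814 total.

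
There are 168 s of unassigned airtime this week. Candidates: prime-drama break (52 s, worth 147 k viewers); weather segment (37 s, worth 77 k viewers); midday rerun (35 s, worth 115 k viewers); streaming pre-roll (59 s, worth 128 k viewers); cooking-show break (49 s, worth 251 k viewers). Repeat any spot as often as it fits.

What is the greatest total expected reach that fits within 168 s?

Best packing: 3×cooking-show break — 147 s, 753 total.

753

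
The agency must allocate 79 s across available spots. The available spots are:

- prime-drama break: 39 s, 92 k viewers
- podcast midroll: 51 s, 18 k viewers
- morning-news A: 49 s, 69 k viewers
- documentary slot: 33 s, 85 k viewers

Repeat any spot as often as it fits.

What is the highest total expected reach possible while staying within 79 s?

184

By expected reach per s: documentary slot 2.58, prime-drama break 2.36, morning-news A 1.41, podcast midroll 0.35 lead.
Greedy by ratio would take 2×documentary slot: 66 s used, total 170.
Dropping 2×documentary slot frees 66 s; slotting in 2×prime-drama break (78 s) lifts the total to 184 at 78 s.
The spare 1 s is too small for any remaining spot, and no exchange beats 184.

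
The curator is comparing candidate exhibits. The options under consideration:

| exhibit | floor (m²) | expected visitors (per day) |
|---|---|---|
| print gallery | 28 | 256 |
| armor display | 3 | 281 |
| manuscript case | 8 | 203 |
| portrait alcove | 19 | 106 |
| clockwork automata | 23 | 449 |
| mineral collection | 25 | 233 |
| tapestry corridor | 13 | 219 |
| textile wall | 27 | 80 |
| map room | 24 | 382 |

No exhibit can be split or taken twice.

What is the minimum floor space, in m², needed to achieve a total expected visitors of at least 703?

24

Look for the lowest-floor combination reaching 703.
Taking armor display + manuscript case + tapestry corridor gives 703 (≥ 703) for 24 m².
No combination under 24 m² hits 703.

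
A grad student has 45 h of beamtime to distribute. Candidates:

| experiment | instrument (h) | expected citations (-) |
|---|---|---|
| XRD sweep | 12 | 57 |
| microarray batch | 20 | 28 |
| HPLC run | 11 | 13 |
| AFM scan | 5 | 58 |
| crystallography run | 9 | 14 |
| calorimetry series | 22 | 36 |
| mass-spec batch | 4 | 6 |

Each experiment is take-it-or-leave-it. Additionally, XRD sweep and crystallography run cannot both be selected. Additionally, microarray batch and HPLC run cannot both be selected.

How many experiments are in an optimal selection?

Best achievable expected citations is 157.
XRD sweep + AFM scan + calorimetry series + mass-spec batch hits 157 at 43 h.
Every optimal selection uses 4 experiments.

4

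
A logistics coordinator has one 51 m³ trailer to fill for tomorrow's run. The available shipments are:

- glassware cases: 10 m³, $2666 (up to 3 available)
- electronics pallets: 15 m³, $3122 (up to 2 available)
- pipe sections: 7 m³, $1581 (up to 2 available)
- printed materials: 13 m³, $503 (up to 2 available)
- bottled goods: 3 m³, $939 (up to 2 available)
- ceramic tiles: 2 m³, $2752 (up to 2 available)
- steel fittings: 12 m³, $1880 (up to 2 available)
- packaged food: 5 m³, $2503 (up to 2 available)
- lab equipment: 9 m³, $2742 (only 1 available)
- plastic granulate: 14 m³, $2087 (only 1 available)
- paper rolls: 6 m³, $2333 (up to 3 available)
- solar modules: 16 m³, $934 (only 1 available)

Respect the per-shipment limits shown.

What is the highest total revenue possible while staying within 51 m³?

Filling by ratio: 2×bottled goods + 2×ceramic tiles + 2×packaged food + lab equipment + 3×paper rolls for 22129, with 4 m³ left unused.
The 6 m³ tied up in 2×bottled goods is better spent on glassware cases — total rises to 22917 (51 m³).
Nothing else within 51 m³ beats 22917.

22917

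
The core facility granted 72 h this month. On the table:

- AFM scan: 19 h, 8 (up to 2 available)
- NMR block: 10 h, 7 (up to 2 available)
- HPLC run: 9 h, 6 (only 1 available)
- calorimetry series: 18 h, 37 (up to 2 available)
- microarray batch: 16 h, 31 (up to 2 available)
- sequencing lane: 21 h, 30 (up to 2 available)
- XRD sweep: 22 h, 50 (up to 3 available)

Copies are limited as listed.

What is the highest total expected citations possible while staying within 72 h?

150

The ratio ordering already packs tightly: 3×XRD sweep, 66 h, 150.
Nothing else within 72 h beats 150.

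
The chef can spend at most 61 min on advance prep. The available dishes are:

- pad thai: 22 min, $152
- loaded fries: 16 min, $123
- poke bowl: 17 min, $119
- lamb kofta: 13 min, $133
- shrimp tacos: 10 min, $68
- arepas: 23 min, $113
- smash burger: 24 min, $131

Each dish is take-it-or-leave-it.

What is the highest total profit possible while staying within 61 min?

Greedy by ratio would take loaded fries + poke bowl + lamb kofta + shrimp tacos: 56 min used, total 443.
The 17 min tied up in poke bowl is better spent on pad thai — total rises to 476 (61 min).
The closest alternative, loaded fries + poke bowl + lamb kofta + shrimp tacos, reaches only 443.

476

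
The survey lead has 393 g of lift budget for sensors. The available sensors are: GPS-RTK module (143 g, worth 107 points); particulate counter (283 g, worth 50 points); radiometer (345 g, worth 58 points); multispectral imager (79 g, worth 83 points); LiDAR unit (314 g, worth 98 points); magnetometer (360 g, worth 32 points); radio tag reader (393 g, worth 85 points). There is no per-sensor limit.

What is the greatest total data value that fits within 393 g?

356

By data value per g: multispectral imager 1.05, GPS-RTK module 0.75, LiDAR unit 0.31 lead.
Filling by ratio: 4×multispectral imager for 332, with 77 g left unused.
Replace multispectral imager with GPS-RTK module: the trade gains 24 net, giving 356 at 380 g.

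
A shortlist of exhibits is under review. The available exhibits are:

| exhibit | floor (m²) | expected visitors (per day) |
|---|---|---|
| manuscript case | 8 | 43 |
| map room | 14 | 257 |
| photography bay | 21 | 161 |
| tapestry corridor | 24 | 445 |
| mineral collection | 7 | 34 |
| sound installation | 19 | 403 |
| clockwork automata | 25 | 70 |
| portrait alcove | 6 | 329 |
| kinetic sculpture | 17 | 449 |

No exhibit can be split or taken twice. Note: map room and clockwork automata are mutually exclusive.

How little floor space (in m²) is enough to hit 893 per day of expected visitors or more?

Minimise m² subject to total expected visitors ≥ 893.
map room + portrait alcove + kinetic sculpture: 1035 expected visitors at 37 m².
Below 37 m² the best achievable stays under 893.

37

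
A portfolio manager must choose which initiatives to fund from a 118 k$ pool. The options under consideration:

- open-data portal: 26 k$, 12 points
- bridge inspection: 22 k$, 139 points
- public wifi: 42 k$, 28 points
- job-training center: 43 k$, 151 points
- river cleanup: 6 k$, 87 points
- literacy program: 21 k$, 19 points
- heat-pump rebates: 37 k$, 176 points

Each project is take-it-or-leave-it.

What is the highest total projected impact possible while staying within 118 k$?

553

Density check — river cleanup 14.50, bridge inspection 6.32, heat-pump rebates 4.76, job-training center 3.51 are the best per k$.
Taking bridge inspection + job-training center + river cleanup + heat-pump rebates: 108 k$ used, 553 in projected impact.
An exhaustive check of the 128 subsets confirms 553.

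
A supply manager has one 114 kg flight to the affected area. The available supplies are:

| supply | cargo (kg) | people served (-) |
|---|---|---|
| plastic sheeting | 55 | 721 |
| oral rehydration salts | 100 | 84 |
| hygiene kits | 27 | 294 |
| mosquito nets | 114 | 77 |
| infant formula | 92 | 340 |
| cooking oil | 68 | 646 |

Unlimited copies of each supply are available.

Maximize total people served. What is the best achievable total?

1442

Taking 2×plastic sheeting: 110 kg used, 1442 in people served.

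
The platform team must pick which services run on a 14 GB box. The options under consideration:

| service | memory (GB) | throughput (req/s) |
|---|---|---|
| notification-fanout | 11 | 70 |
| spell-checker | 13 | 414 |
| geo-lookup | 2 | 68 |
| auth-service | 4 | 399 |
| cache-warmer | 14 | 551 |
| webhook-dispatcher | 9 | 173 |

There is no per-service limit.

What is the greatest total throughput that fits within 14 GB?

1265

Best packing: geo-lookup + 3×auth-service — 14 GB, 1265 total.
Nothing else within 14 GB beats 1265.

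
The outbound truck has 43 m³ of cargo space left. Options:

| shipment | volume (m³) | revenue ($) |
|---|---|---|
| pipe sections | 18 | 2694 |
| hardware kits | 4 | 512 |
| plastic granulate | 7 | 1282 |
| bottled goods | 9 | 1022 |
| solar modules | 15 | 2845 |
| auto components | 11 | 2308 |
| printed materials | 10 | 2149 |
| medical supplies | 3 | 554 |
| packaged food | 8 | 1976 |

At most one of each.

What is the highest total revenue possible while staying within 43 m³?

8806

Greedy by ratio would take hardware kits + plastic granulate + auto components + printed materials + medical supplies + packaged food: 43 m³ used, total 8781.
The 15 m³ tied up in hardware kits and auto components is better spent on solar modules — total rises to 8806 (43 m³).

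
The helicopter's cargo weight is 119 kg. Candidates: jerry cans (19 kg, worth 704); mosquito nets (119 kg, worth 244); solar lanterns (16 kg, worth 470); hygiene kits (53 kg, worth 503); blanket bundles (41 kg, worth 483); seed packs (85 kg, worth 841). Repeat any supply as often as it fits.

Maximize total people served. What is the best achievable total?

4224

Best packing: 6×jerry cans — 114 kg, 4224 total.
Nothing else within 119 kg beats 4224.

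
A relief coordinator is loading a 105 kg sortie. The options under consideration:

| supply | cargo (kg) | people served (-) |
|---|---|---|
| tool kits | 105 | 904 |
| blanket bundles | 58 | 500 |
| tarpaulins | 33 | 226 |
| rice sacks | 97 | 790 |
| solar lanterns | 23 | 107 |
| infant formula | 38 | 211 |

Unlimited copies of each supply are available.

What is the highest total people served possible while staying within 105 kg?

904

The ratio heuristic lands on blanket bundles + tarpaulins (726) but leaves 14 kg idle.
Dropping blanket bundles and tarpaulins frees 91 kg; slotting in tool kits (105 kg) lifts the total to 904 at 105 kg.
Nothing else within 105 kg beats 904.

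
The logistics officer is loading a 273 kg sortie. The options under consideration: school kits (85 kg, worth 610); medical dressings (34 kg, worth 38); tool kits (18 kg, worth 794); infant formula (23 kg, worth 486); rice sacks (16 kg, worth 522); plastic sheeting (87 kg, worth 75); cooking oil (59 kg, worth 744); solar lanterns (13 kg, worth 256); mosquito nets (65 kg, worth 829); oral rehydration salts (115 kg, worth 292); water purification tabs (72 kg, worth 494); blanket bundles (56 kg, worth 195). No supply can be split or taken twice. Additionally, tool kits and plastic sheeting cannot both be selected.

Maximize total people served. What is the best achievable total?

4125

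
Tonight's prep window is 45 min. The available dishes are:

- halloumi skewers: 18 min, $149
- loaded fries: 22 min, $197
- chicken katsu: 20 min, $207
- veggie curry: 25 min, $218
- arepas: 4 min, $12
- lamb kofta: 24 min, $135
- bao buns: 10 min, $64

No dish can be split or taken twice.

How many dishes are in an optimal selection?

2

The maximum profit within 45 min is 425.
One optimal bundle: chicken katsu + veggie curry (45 min).
All optima have 2 dishes.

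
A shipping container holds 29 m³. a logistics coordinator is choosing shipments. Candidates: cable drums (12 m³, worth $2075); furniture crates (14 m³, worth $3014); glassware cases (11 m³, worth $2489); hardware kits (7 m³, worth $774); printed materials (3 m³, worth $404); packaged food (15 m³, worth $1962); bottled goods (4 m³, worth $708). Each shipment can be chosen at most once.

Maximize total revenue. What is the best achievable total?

6211

The ratio ordering already packs tightly: furniture crates + glassware cases + bottled goods, 29 m³, 6211.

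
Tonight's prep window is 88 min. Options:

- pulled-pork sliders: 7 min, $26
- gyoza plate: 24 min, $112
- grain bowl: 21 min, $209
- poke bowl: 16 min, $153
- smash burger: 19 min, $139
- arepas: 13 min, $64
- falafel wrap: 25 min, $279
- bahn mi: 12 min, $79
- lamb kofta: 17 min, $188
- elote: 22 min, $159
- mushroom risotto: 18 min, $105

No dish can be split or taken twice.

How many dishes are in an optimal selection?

Best achievable profit is 855.
For example pulled-pork sliders + grain bowl + poke bowl + falafel wrap + lamb kofta achieves it, using 86 min.
Any selection reaching 855 contains exactly 5 dishes.

5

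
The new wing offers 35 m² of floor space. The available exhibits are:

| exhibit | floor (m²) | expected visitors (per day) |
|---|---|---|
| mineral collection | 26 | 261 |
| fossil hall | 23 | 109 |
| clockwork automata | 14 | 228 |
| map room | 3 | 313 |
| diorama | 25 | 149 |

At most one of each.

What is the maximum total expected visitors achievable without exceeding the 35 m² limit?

Filling by ratio: clockwork automata + map room for 541, with 18 m² left unused.
Replace clockwork automata with mineral collection: the trade gains 33 net, giving 574 at 29 m².

574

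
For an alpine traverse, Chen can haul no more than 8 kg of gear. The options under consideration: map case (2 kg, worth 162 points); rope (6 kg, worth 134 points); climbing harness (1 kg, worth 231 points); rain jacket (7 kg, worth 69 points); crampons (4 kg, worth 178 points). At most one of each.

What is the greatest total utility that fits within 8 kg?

Density check — climbing harness 231.00, map case 81.00, crampons 44.50, rope 22.33 are the best per kg.
Best packing: map case + climbing harness + crampons — 7 kg, 571 total.

571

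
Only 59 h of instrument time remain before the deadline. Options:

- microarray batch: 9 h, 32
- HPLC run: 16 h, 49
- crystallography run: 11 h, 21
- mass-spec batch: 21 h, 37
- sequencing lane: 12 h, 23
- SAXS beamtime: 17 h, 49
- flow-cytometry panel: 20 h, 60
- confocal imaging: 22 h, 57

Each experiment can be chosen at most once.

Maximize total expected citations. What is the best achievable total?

166

Greedy by ratio would take microarray batch + HPLC run + sequencing lane + flow-cytometry panel: 57 h used, total 164.
Replace microarray batch and sequencing lane with confocal imaging: the trade gains 2 net, giving 166 at 58 h.
SAXS beamtime + flow-cytometry panel + confocal imaging (59 h) also reaches 166 — a tie, but nothing goes higher.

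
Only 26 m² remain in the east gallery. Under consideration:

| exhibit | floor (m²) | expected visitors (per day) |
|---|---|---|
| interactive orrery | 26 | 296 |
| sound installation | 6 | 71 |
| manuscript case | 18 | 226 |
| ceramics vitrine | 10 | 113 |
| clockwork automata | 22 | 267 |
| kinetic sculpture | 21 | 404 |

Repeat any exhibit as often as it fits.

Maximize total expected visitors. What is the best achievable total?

Kinetic sculpture uses 21 of the 26 m² and totals 404.
No other feasible combination exceeds 404.

404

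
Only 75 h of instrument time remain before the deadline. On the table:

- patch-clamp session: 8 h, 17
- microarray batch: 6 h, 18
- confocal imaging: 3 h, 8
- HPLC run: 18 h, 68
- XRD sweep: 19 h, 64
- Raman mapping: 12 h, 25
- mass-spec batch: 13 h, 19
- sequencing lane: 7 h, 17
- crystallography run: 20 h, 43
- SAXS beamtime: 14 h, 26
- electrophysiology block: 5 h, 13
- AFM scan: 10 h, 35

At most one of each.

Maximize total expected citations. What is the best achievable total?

235

Greedy by ratio would take microarray batch + confocal imaging + HPLC run + XRD sweep + sequencing lane + electrophysiology block + AFM scan: 68 h used, total 223.
Replace electrophysiology block with Raman mapping: the trade gains 12 net, giving 235 at 75 h.
Runner-up patch-clamp session + microarray batch + HPLC run + XRD sweep + sequencing lane + electrophysiology block + AFM scan tops out at 232.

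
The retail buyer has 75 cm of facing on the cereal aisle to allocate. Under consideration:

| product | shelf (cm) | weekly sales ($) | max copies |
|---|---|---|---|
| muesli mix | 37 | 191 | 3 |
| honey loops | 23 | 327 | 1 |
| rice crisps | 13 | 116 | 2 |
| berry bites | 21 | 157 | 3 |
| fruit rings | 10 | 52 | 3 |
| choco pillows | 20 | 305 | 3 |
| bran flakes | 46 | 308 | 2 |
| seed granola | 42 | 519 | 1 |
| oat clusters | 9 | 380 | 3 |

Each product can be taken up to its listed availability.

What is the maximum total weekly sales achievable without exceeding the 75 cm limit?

1772

Greedy by ratio would take 2×choco pillows + 3×oat clusters: 67 cm used, total 1750.
Replace choco pillows with honey loops: the trade gains 22 net, giving 1772 at 70 cm.
No other feasible combination exceeds 1772.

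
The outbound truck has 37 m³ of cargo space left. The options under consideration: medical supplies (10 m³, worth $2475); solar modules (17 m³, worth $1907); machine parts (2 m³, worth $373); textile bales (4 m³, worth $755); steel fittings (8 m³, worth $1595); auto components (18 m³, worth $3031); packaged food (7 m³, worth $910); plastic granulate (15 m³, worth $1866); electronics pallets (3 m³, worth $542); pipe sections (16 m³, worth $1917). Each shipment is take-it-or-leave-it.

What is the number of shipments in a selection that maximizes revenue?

Best achievable revenue is 7176.
One optimal bundle: medical supplies + machine parts + textile bales + auto components + electronics pallets (37 m³).
Every optimal selection uses 5 shipments.

5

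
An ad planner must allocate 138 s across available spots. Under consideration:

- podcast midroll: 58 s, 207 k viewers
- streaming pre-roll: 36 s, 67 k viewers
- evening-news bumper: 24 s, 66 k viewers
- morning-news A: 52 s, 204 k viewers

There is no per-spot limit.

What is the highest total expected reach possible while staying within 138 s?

477

Ranking by ratio (expected reach/s): morning-news A 3.92, podcast midroll 3.57, evening-news bumper 2.75, streaming pre-roll 1.86.
The ratio heuristic lands on evening-news bumper + 2×morning-news A (474) but leaves 10 s idle.
Replace morning-news A with podcast midroll: the trade gains 3 net, giving 477 at 134 s.
No other feasible combination exceeds 477.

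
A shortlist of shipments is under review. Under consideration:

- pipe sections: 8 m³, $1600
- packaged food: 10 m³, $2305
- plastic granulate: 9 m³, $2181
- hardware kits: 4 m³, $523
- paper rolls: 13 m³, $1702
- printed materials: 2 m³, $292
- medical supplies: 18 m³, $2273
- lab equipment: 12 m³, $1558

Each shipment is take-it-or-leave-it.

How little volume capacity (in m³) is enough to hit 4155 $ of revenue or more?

19

Look for the lowest-volume combination reaching 4155.
packaged food + plastic granulate: 4486 revenue at 19 m³.
Any bundle with less than 19 m³ falls short of 4155.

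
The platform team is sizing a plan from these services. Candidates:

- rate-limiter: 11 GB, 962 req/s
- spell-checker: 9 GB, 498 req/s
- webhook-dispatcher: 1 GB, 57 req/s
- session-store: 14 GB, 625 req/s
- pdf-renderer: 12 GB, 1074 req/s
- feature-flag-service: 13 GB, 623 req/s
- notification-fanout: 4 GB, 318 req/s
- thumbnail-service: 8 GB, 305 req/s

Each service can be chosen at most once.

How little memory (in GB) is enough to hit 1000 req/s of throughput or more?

Look for the lowest-memory combination reaching 1000.
rate-limiter + webhook-dispatcher: 1019 throughput at 12 GB.
Any bundle with less than 12 GB falls short of 1000.

12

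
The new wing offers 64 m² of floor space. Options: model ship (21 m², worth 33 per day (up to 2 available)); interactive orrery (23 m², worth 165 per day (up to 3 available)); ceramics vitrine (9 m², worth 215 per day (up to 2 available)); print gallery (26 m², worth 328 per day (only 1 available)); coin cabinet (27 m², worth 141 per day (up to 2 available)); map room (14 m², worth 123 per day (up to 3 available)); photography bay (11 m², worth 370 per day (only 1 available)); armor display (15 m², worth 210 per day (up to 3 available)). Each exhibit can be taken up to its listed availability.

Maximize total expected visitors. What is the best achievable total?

Ranking by ratio (expected visitors/m²): photography bay 33.64, ceramics vitrine 23.89, armor display 14.00, print gallery 12.62.
The ratio ordering already packs tightly: 2×ceramics vitrine + photography bay + 2×armor display, 59 m², 1220.
No other feasible combination exceeds 1220.

1220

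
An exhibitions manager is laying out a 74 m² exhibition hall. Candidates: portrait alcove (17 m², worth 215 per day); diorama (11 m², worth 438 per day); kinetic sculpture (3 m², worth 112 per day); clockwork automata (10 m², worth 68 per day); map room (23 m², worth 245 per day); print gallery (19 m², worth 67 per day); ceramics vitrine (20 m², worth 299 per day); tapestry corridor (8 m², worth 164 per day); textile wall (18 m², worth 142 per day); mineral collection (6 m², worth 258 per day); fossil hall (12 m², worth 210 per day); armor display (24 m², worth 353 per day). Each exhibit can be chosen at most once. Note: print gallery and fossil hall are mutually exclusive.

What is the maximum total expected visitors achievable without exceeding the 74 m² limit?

1624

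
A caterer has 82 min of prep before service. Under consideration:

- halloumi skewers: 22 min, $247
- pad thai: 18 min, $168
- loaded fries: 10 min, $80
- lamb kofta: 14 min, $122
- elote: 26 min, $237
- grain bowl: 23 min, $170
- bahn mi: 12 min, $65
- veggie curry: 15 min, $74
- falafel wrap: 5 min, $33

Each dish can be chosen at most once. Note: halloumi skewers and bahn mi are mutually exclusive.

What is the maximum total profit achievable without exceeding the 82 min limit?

774

Density check — halloumi skewers 11.23, pad thai 9.33, elote 9.12, lamb kofta 8.71 are the best per min.
Taking halloumi skewers + pad thai + lamb kofta + elote: 80 min used, 774 in profit.
That's the maximum — no feasible swap from here does better than 774.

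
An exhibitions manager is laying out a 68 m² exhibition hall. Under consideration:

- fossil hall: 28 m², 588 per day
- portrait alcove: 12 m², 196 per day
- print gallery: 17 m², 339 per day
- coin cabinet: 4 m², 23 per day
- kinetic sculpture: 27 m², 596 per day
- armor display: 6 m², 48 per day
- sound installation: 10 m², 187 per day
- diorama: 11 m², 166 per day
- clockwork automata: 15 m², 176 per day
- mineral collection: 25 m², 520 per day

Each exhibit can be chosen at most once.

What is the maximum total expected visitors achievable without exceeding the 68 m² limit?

Greedy by ratio would take fossil hall + kinetic sculpture + sound installation: 65 m² used, total 1371.
The 10 m² tied up in sound installation is better spent on portrait alcove — total rises to 1380 (67 m²).
Runner-up fossil hall + kinetic sculpture + sound installation tops out at 1371.

1380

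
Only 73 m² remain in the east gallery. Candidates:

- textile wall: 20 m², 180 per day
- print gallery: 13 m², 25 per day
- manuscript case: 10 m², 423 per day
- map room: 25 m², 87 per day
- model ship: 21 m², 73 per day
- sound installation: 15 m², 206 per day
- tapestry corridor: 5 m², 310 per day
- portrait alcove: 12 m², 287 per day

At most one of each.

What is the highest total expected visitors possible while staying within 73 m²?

Textile wall + manuscript case + sound installation + tapestry corridor + portrait alcove uses 62 of the 73 m² and totals 1406.
The closest alternative, manuscript case + map room + sound installation + tapestry corridor + portrait alcove, reaches only 1313.

1406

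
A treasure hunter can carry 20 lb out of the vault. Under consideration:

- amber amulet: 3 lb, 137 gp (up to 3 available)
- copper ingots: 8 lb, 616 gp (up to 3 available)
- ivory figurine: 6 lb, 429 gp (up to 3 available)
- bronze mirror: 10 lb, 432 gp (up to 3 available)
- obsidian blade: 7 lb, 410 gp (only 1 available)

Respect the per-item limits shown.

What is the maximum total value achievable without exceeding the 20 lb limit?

1474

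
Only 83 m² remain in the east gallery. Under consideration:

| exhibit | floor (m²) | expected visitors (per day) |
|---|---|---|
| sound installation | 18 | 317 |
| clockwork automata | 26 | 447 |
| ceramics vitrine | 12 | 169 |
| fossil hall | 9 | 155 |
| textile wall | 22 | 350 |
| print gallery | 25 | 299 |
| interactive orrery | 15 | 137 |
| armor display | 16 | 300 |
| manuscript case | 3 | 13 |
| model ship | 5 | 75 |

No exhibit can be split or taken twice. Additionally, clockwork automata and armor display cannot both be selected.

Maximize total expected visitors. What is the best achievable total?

1366

Taking sound installation + ceramics vitrine + fossil hall + textile wall + armor display + model ship: 82 m² used, 1366 in expected visitors.
Next best is sound installation + clockwork automata + ceramics vitrine + textile wall + model ship at 1358 (83 m²) — short by 8.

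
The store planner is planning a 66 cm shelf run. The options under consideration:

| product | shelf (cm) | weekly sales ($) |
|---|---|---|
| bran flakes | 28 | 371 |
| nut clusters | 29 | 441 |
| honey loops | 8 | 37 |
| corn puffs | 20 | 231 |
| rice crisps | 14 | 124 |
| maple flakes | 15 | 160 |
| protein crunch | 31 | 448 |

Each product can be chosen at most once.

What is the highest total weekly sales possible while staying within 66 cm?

889

Taking nut clusters + protein crunch: 60 cm used, 889 in weekly sales.
Runner-up bran flakes + nut clusters + honey loops tops out at 849.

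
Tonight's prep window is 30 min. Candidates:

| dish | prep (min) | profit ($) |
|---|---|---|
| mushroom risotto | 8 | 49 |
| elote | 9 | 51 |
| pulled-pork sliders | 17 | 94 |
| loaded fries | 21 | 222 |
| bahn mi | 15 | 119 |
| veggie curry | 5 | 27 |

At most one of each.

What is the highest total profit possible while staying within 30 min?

273

A density-first pass picks mushroom risotto + loaded fries — 271 at 29 min.
The 8 min tied up in mushroom risotto is better spent on elote — total rises to 273 (30 min).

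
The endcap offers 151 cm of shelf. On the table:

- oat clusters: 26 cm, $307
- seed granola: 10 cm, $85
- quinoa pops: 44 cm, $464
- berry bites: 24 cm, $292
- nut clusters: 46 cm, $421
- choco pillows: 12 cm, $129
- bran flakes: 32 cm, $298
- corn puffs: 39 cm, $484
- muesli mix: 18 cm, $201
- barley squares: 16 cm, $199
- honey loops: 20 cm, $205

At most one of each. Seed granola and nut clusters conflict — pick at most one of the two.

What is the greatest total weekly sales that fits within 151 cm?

By weekly sales per cm: barley squares 12.44, corn puffs 12.41, berry bites 12.17, oat clusters 11.81 lead.
Taking the top-ratio products first gives oat clusters + seed granola + berry bites + choco pillows + corn puffs + muesli mix + barley squares for 1697 (145 cm).
Dropping seed granola and choco pillows and barley squares frees 38 cm; slotting in quinoa pops (44 cm) lifts the total to 1748 at 151 cm.
The closest alternative, oat clusters + quinoa pops + berry bites + corn puffs + barley squares, reaches only 1746.

1748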